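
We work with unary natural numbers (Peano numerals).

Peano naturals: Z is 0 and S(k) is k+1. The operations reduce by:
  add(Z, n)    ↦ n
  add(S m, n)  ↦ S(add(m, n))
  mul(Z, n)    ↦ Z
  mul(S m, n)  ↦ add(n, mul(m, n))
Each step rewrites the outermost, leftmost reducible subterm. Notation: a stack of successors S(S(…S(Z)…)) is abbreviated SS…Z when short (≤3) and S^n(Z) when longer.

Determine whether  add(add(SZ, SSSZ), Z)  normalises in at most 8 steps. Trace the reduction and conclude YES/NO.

  start: add(add(SZ, SSSZ), Z)
  [1] add(S(add(Z, SSSZ)), Z)
  [2] S(add(add(Z, SSSZ), Z))
  [3] S(add(SSSZ, Z))
  [4] S(S(add(SSZ, Z)))
  [5] S(S(S(add(SZ, Z))))
  [6] S(S(S(S(add(Z, Z)))))
  [7] S^4(Z)

Answer: YES — reaches normal form S^4(Z) in 7 ≤ 8 steps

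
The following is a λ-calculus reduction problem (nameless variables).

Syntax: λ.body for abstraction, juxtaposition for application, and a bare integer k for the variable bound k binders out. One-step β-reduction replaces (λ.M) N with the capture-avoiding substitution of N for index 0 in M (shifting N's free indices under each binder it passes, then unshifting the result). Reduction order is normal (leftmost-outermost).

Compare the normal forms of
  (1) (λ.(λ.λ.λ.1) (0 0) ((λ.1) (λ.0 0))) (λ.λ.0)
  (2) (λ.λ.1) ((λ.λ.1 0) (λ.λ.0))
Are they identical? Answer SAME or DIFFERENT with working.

Term A:
  start: (λ.(λ.λ.λ.1) (0 0) ((λ.1) (λ.0 0))) (λ.λ.0)
  step 1: (λ.λ.λ.1) ((λ.λ.0) (λ.λ.0)) ((λ.λ.λ.0) (λ.0 0))
  step 2: (λ.λ.1) ((λ.λ.λ.0) (λ.0 0))
  step 3: λ.(λ.λ.λ.0) (λ.0 0)
  step 4: λ.λ.λ.0

Term B:
  start: (λ.λ.1) ((λ.λ.1 0) (λ.λ.0))
  step 1: λ.(λ.λ.1 0) (λ.λ.0)
  step 2: λ.λ.(λ.λ.0) 0
  step 3: λ.λ.λ.0

Answer: SAME — A ⇓ λ.λ.λ.0, B ⇓ λ.λ.λ.0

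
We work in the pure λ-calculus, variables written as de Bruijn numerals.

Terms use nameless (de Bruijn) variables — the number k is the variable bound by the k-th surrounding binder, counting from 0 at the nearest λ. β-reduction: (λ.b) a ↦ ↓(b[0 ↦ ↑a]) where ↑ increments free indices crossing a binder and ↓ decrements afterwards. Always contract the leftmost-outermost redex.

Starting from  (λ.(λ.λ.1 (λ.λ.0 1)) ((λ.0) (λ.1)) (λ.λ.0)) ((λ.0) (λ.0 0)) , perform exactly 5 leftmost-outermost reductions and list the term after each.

  start: (λ.(λ.λ.1 (λ.λ.0 1)) ((λ.0) (λ.1)) (λ.λ.0)) ((λ.0) (λ.0 0))
  [1] (λ.λ.1 (λ.λ.0 1)) ((λ.0) (λ.(λ.0) (λ.0 0))) (λ.λ.0)
  [2] (λ.(λ.0) (λ.(λ.0) (λ.0 0)) (λ.λ.0 1)) (λ.λ.0)
  [3] (λ.0) (λ.(λ.0) (λ.0 0)) (λ.λ.0 1)
  [4] (λ.(λ.0) (λ.0 0)) (λ.λ.0 1)
  [5] (λ.0) (λ.0 0)

Answer: after 5 steps: (λ.0) (λ.0 0)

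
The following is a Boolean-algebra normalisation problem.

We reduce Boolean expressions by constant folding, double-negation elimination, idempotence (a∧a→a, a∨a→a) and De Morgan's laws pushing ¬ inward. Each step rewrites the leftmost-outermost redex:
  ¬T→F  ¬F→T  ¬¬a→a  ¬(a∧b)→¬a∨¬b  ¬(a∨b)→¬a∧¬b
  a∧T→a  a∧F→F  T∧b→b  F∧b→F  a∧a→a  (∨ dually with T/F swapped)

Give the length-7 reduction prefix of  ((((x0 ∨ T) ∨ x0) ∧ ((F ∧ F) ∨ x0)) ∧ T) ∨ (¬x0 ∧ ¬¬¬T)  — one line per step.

  start: ((((x0 ∨ T) ∨ x0) ∧ ((F ∧ F) ∨ x0)) ∧ T) ∨ (¬x0 ∧ ¬¬¬T)
  [1] (((x0 ∨ T) ∨ x0) ∧ ((F ∧ F) ∨ x0)) ∨ (¬x0 ∧ ¬¬¬T)
  [2] ((T ∨ x0) ∧ ((F ∧ F) ∨ x0)) ∨ (¬x0 ∧ ¬¬¬T)
  [3] (T ∧ ((F ∧ F) ∨ x0)) ∨ (¬x0 ∧ ¬¬¬T)
  [4] ((F ∧ F) ∨ x0) ∨ (¬x0 ∧ ¬¬¬T)
  [5] (F ∨ x0) ∨ (¬x0 ∧ ¬¬¬T)
  [6] x0 ∨ (¬x0 ∧ ¬¬¬T)
  [7] x0 ∨ (¬x0 ∧ ¬T)

Answer: after 7 steps: x0 ∨ (¬x0 ∧ ¬T)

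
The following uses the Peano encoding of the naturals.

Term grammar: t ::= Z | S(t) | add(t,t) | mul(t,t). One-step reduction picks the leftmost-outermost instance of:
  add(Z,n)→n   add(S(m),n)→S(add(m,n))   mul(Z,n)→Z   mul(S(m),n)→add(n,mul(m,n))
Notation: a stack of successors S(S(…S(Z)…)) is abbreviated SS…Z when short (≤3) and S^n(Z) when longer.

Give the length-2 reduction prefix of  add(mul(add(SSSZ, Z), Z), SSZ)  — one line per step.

  start: add(mul(add(SSSZ, Z), Z), SSZ)
  →1  add(mul(S(add(SSZ, Z)), Z), SSZ)
  →2  add(add(Z, mul(add(SSZ, Z), Z)), SSZ)

Answer: after 2 steps: add(add(Z, mul(add(SSZ, Z), Z)), SSZ)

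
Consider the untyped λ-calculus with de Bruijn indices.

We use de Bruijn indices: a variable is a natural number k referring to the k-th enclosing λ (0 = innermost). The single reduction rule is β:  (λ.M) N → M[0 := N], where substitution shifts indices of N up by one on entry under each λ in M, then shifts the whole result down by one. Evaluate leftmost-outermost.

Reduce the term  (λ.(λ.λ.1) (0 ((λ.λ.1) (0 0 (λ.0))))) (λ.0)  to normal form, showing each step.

  start: (λ.(λ.λ.1) (0 ((λ.λ.1) (0 0 (λ.0))))) (λ.0)
  step 1: (λ.λ.1) ((λ.0) ((λ.λ.1) ((λ.0) (λ.0) (λ.0))))
  step 2: λ.(λ.0) ((λ.λ.1) ((λ.0) (λ.0) (λ.0)))
  step 3: λ.(λ.λ.1) ((λ.0) (λ.0) (λ.0))
  step 4: λ.λ.(λ.0) (λ.0) (λ.0)
  step 5: λ.λ.(λ.0) (λ.0)
  step 6: λ.λ.λ.0

Answer: normal form = λ.λ.λ.0  (in 6 steps)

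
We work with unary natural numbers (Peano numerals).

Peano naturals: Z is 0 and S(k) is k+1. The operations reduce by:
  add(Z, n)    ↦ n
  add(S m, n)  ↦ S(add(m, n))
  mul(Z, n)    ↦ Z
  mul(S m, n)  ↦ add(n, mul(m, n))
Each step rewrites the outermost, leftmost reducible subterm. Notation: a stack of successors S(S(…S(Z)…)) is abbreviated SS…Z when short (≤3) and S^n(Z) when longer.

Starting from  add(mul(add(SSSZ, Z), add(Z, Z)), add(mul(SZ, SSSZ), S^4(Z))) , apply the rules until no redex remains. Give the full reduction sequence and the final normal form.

  start: add(mul(add(SSSZ, Z), add(Z, Z)), add(mul(SZ, SSSZ), S^4(Z)))
  →1  add(mul(S(add(SSZ, Z)), add(Z, Z)), add(mul(SZ, SSSZ), S^4(Z)))
  →2  add(add(add(Z, Z), mul(add(SSZ, Z), add(Z, Z))), add(mul(SZ, SSSZ), S^4(Z)))
  →3  add(add(Z, mul(add(SSZ, Z), add(Z, Z))), add(mul(SZ, SSSZ), S^4(Z)))
  →4  add(mul(add(SSZ, Z), add(Z, Z)), add(mul(SZ, SSSZ), S^4(Z)))
  →5  add(mul(S(add(SZ, Z)), add(Z, Z)), add(mul(SZ, SSSZ), S^4(Z)))
  →6  add(add(add(Z, Z), mul(add(SZ, Z), add(Z, Z))), add(mul(SZ, SSSZ), S^4(Z)))
  →7  add(add(Z, mul(add(SZ, Z), add(Z, Z))), add(mul(SZ, SSSZ), S^4(Z)))
  →8  add(mul(add(SZ, Z), add(Z, Z)), add(mul(SZ, SSSZ), S^4(Z)))
  →9  add(mul(S(add(Z, Z)), add(Z, Z)), add(mul(SZ, SSSZ), S^4(Z)))
  →10  add(add(add(Z, Z), mul(add(Z, Z), add(Z, Z))), add(mul(SZ, SSSZ), S^4(Z)))
  →11  add(add(Z, mul(add(Z, Z), add(Z, Z))), add(mul(SZ, SSSZ), S^4(Z)))
  →12  add(mul(add(Z, Z), add(Z, Z)), add(mul(SZ, SSSZ), S^4(Z)))
  →13  add(mul(Z, add(Z, Z)), add(mul(SZ, SSSZ), S^4(Z)))
  →14  add(Z, add(mul(SZ, SSSZ), S^4(Z)))
  →15  add(mul(SZ, SSSZ), S^4(Z))
  →16  add(add(SSSZ, mul(Z, SSSZ)), S^4(Z))
  →17  add(S(add(SSZ, mul(Z, SSSZ))), S^4(Z))
  →18  S(add(add(SSZ, mul(Z, SSSZ)), S^4(Z)))
  →19  S(add(S(add(SZ, mul(Z, SSSZ))), S^4(Z)))
  →20  S(S(add(add(SZ, mul(Z, SSSZ)), S^4(Z))))
  →21  S(S(add(S(add(Z, mul(Z, SSSZ))), S^4(Z))))
  →22  S(S(S(add(add(Z, mul(Z, SSSZ)), S^4(Z)))))
  →23  S(S(S(add(mul(Z, SSSZ), S^4(Z)))))
  →24  S(S(S(add(Z, S^4(Z)))))
  →25  S^7(Z)

Answer: normal form = S^7(Z)  (in 25 steps)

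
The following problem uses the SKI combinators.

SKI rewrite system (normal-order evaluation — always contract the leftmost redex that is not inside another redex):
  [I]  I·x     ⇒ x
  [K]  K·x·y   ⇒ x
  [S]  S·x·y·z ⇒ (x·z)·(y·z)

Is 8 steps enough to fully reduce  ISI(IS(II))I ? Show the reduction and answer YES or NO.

Answer: YES — reaches normal form SII in 6 ≤ 8 steps

Reduction:
  start: ISI(IS(II))I
  [1] SI(IS(II))I
  [2] II(IS(II)I)
  [3] I(IS(II)I)
  [4] IS(II)I
  [5] S(II)I
  [6] SII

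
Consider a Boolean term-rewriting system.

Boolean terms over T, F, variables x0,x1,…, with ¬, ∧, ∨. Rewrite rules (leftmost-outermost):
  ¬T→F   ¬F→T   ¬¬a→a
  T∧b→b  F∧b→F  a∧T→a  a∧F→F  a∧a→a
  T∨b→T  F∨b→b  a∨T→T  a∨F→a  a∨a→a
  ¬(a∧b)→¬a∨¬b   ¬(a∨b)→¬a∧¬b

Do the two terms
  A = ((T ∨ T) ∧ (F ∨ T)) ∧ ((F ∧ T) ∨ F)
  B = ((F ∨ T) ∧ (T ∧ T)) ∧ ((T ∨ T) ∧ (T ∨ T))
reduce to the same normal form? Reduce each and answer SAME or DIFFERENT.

Answer: DIFFERENT — A ⇓ F, B ⇓ T

Reduction:
Term A:
  start: ((T ∨ T) ∧ (F ∨ T)) ∧ ((F ∧ T) ∨ F)
  step 1: (T ∧ (F ∨ T)) ∧ ((F ∧ T) ∨ F)
  step 2: (F ∨ T) ∧ ((F ∧ T) ∨ F)
  step 3: T ∧ ((F ∧ T) ∨ F)
  step 4: (F ∧ T) ∨ F
  step 5: F ∧ T
  step 6: F

Term B:
  start: ((F ∨ T) ∧ (T ∧ T)) ∧ ((T ∨ T) ∧ (T ∨ T))
  step 1: (T ∧ (T ∧ T)) ∧ ((T ∨ T) ∧ (T ∨ T))
  step 2: (T ∧ T) ∧ ((T ∨ T) ∧ (T ∨ T))
  step 3: T ∧ ((T ∨ T) ∧ (T ∨ T))
  step 4: (T ∨ T) ∧ (T ∨ T)
  step 5: T ∨ T
  step 6: T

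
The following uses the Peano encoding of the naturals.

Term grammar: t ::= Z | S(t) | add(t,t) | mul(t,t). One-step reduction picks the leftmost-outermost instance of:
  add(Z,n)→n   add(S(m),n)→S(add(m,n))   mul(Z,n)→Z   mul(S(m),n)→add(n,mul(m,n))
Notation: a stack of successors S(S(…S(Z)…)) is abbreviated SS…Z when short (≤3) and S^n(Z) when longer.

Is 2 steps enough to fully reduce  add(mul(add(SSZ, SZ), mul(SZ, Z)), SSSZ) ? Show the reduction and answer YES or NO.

Answer: NO — after 2 steps the term is add(add(mul(SZ, Z), mul(add(SZ, SZ), mul(SZ, Z))), SSSZ), not yet normal

Working:
  start: add(mul(add(SSZ, SZ), mul(SZ, Z)), SSSZ)
  →1  add(mul(S(add(SZ, SZ)), mul(SZ, Z)), SSSZ)
  →2  add(add(mul(SZ, Z), mul(add(SZ, SZ), mul(SZ, Z))), SSSZ)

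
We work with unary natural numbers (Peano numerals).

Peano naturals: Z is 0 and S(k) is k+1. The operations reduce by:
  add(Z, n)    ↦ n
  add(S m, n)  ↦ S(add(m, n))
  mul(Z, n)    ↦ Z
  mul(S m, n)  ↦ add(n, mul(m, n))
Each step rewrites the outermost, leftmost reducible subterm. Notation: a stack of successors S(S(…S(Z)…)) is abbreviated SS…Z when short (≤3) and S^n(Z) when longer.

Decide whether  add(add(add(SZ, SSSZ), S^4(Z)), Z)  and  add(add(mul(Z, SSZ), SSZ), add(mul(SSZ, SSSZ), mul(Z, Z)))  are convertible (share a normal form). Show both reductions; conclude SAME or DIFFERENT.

Term A:
  start: add(add(add(SZ, SSSZ), S^4(Z)), Z)
  [1] add(add(S(add(Z, SSSZ)), S^4(Z)), Z)
  [2] add(S(add(add(Z, SSSZ), S^4(Z))), Z)
  [3] S(add(add(add(Z, SSSZ), S^4(Z)), Z))
  [4] S(add(add(SSSZ, S^4(Z)), Z))
  [5] S(add(S(add(SSZ, S^4(Z))), Z))
  [6] S(S(add(add(SSZ, S^4(Z)), Z)))
  [7] S(S(add(S(add(SZ, S^4(Z))), Z)))
  [8] S(S(S(add(add(SZ, S^4(Z)), Z))))
  [9] S(S(S(add(S(add(Z, S^4(Z))), Z))))
  [10] S(S(S(S(add(add(Z, S^4(Z)), Z)))))
  [11] S(S(S(S(add(S^4(Z), Z)))))
  [12] S(S(S(S(S(add(SSSZ, Z))))))
  [13] S(S(S(S(S(S(add(SSZ, Z)))))))
  [14] S(S(S(S(S(S(S(add(SZ, Z))))))))
  [15] S(S(S(S(S(S(S(S(add(Z, Z)))))))))
  [16] S^8(Z)

Term B:
  start: add(add(mul(Z, SSZ), SSZ), add(mul(SSZ, SSSZ), mul(Z, Z)))
  [1] add(add(Z, SSZ), add(mul(SSZ, SSSZ), mul(Z, Z)))
  [2] add(SSZ, add(mul(SSZ, SSSZ), mul(Z, Z)))
  [3] S(add(SZ, add(mul(SSZ, SSSZ), mul(Z, Z))))
  [4] S(S(add(Z, add(mul(SSZ, SSSZ), mul(Z, Z)))))
  [5] S(S(add(mul(SSZ, SSSZ), mul(Z, Z))))
  [6] S(S(add(add(SSSZ, mul(SZ, SSSZ)), mul(Z, Z))))
  [7] S(S(add(S(add(SSZ, mul(SZ, SSSZ))), mul(Z, Z))))
  [8] S(S(S(add(add(SSZ, mul(SZ, SSSZ)), mul(Z, Z)))))
  [9] S(S(S(add(S(add(SZ, mul(SZ, SSSZ))), mul(Z, Z)))))
  [10] S(S(S(S(add(add(SZ, mul(SZ, SSSZ)), mul(Z, Z))))))
  [11] S(S(S(S(add(S(add(Z, mul(SZ, SSSZ))), mul(Z, Z))))))
  [12] S(S(S(S(S(add(add(Z, mul(SZ, SSSZ)), mul(Z, Z)))))))
  [13] S(S(S(S(S(add(mul(SZ, SSSZ), mul(Z, Z)))))))
  [14] S(S(S(S(S(add(add(SSSZ, mul(Z, SSSZ)), mul(Z, Z)))))))
  [15] S(S(S(S(S(add(S(add(SSZ, mul(Z, SSSZ))), mul(Z, Z)))))))
  [16] S(S(S(S(S(S(add(add(SSZ, mul(Z, SSSZ)), mul(Z, Z))))))))
  [17] S(S(S(S(S(S(add(S(add(SZ, mul(Z, SSSZ))), mul(Z, Z))))))))
  [18] S(S(S(S(S(S(S(add(add(SZ, mul(Z, SSSZ)), mul(Z, Z)))))))))
  [19] S(S(S(S(S(S(S(add(S(add(Z, mul(Z, SSSZ))), mul(Z, Z)))))))))
  [20] S(S(S(S(S(S(S(S(add(add(Z, mul(Z, SSSZ)), mul(Z, Z))))))))))
  [21] S(S(S(S(S(S(S(S(add(mul(Z, SSSZ), mul(Z, Z))))))))))
  [22] S(S(S(S(S(S(S(S(add(Z, mul(Z, Z))))))))))
  [23] S(S(S(S(S(S(S(S(mul(Z, Z)))))))))
  [24] S^8(Z)

Answer: SAME — A ⇓ S^8(Z), B ⇓ S^8(Z)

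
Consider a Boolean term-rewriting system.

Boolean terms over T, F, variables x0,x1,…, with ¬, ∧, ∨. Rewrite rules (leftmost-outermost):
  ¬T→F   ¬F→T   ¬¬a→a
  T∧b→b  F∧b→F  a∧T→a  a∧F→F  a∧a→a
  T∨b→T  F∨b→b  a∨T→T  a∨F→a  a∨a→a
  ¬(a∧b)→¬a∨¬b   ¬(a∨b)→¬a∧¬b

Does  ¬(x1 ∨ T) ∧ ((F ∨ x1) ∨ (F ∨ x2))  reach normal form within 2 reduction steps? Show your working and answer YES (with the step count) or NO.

Answer: NO — after 2 steps the term is (¬x1 ∧ F) ∧ ((F ∨ x1) ∨ (F ∨ x2)), not yet normal

Derivation:
  start: ¬(x1 ∨ T) ∧ ((F ∨ x1) ∨ (F ∨ x2))
  →1  (¬x1 ∧ ¬T) ∧ ((F ∨ x1) ∨ (F ∨ x2))
  →2  (¬x1 ∧ F) ∧ ((F ∨ x1) ∨ (F ∨ x2))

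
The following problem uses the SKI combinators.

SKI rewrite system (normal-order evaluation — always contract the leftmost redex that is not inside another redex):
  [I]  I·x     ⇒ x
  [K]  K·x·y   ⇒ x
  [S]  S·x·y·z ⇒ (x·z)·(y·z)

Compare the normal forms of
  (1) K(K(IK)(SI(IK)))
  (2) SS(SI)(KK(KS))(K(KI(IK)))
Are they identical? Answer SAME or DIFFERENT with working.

Term A:
  start: K(K(IK)(SI(IK)))
  →1  K(IK)
  →2  KK

Term B:
  start: SS(SI)(KK(KS))(K(KI(IK)))
  →1  S(KK(KS))(SI(KK(KS)))(K(KI(IK)))
  →2  KK(KS)(K(KI(IK)))(SI(KK(KS))(K(KI(IK))))
  →3  K(K(KI(IK)))(SI(KK(KS))(K(KI(IK))))
  →4  K(KI(IK))
  →5  KI

Answer: DIFFERENT — A ⇓ KK, B ⇓ KI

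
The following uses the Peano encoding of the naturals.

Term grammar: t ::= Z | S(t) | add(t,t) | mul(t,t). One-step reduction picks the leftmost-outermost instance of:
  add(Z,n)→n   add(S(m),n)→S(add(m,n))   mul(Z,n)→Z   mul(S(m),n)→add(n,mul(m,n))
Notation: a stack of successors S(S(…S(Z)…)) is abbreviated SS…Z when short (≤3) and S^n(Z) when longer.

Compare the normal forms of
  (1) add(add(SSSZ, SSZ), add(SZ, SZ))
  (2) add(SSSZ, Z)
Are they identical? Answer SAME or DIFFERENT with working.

Answer: DIFFERENT — A ⇓ S^7(Z), B ⇓ SSSZ

Reduction:
Term A:
  start: add(add(SSSZ, SSZ), add(SZ, SZ))
  [1] add(S(add(SSZ, SSZ)), add(SZ, SZ))
  [2] S(add(add(SSZ, SSZ), add(SZ, SZ)))
  [3] S(add(S(add(SZ, SSZ)), add(SZ, SZ)))
  [4] S(S(add(add(SZ, SSZ), add(SZ, SZ))))
  [5] S(S(add(S(add(Z, SSZ)), add(SZ, SZ))))
  [6] S(S(S(add(add(Z, SSZ), add(SZ, SZ)))))
  [7] S(S(S(add(SSZ, add(SZ, SZ)))))
  [8] S(S(S(S(add(SZ, add(SZ, SZ))))))
  [9] S(S(S(S(S(add(Z, add(SZ, SZ)))))))
  [10] S(S(S(S(S(add(SZ, SZ))))))
  [11] S(S(S(S(S(S(add(Z, SZ)))))))
  [12] S^7(Z)

Term B:
  start: add(SSSZ, Z)
  [1] S(add(SSZ, Z))
  [2] S(S(add(SZ, Z)))
  [3] S(S(S(add(Z, Z))))
  [4] SSSZ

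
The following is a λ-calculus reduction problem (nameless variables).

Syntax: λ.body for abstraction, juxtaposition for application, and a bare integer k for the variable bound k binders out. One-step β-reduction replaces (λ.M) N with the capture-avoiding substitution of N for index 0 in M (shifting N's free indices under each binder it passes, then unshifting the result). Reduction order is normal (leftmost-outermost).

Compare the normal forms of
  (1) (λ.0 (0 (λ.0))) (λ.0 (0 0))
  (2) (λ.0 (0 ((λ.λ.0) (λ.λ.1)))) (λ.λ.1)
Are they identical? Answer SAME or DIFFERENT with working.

Answer: DIFFERENT — A ⇓ λ.0, B ⇓ λ.λ.λ.0

Reduction:
Term A:
  start: (λ.0 (0 (λ.0))) (λ.0 (0 0))
  →1  (λ.0 (0 0)) ((λ.0 (0 0)) (λ.0))
  →2  (λ.0 (0 0)) (λ.0) ((λ.0 (0 0)) (λ.0) ((λ.0 (0 0)) (λ.0)))
  →3  (λ.0) ((λ.0) (λ.0)) ((λ.0 (0 0)) (λ.0) ((λ.0 (0 0)) (λ.0)))
  →4  (λ.0) (λ.0) ((λ.0 (0 0)) (λ.0) ((λ.0 (0 0)) (λ.0)))
  →5  (λ.0) ((λ.0 (0 0)) (λ.0) ((λ.0 (0 0)) (λ.0)))
  →6  (λ.0 (0 0)) (λ.0) ((λ.0 (0 0)) (λ.0))
  →7  (λ.0) ((λ.0) (λ.0)) ((λ.0 (0 0)) (λ.0))
  →8  (λ.0) (λ.0) ((λ.0 (0 0)) (λ.0))
  →9  (λ.0) ((λ.0 (0 0)) (λ.0))
  →10  (λ.0 (0 0)) (λ.0)
  →11  (λ.0) ((λ.0) (λ.0))
  →12  (λ.0) (λ.0)
  →13  λ.0

Term B:
  start: (λ.0 (0 ((λ.λ.0) (λ.λ.1)))) (λ.λ.1)
  →1  (λ.λ.1) ((λ.λ.1) ((λ.λ.0) (λ.λ.1)))
  →2  λ.(λ.λ.1) ((λ.λ.0) (λ.λ.1))
  →3  λ.λ.(λ.λ.0) (λ.λ.1)
  →4  λ.λ.λ.0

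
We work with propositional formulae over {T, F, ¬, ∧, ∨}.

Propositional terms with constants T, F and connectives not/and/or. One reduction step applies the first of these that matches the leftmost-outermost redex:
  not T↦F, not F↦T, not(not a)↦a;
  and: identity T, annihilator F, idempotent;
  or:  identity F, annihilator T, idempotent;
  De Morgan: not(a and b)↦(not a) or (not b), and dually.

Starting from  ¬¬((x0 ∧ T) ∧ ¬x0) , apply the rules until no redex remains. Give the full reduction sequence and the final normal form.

Answer: normal form = x0 ∧ ¬x0  (in 2 steps)

Working:
  start: ¬¬((x0 ∧ T) ∧ ¬x0)
  step 1: (x0 ∧ T) ∧ ¬x0
  step 2: x0 ∧ ¬x0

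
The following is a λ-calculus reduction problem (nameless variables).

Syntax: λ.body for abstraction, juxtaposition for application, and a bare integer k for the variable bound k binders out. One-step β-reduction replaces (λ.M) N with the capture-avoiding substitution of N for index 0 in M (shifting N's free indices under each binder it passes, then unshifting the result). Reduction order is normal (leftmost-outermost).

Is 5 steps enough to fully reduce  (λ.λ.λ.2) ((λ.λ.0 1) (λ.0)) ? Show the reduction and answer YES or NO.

  start: (λ.λ.λ.2) ((λ.λ.0 1) (λ.0))
  [1] λ.λ.(λ.λ.0 1) (λ.0)
  [2] λ.λ.λ.0 (λ.0)

Answer: YES — reaches normal form λ.λ.λ.0 (λ.0) in 2 ≤ 5 steps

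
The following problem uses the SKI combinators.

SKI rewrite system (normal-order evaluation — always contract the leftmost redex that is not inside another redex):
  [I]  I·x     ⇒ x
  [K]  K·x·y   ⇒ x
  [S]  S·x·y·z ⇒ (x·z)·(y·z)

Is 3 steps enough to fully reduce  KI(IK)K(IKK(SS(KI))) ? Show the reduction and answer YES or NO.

  start: KI(IK)K(IKK(SS(KI)))
  step 1: IK(IKK(SS(KI)))
  step 2: K(IKK(SS(KI)))
  step 3: K(KK(SS(KI)))

Answer: NO — after 3 steps the term is K(KK(SS(KI))), not yet normal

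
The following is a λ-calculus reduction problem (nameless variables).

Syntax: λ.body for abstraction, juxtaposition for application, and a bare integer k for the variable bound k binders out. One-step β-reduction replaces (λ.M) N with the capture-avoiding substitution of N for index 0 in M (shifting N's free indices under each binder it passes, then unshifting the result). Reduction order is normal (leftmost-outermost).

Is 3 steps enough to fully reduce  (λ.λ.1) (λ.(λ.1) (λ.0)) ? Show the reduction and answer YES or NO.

Answer: YES — reaches normal form λ.λ.0 in 2 ≤ 3 steps

Reduction:
  start: (λ.λ.1) (λ.(λ.1) (λ.0))
  [1] λ.λ.(λ.1) (λ.0)
  [2] λ.λ.0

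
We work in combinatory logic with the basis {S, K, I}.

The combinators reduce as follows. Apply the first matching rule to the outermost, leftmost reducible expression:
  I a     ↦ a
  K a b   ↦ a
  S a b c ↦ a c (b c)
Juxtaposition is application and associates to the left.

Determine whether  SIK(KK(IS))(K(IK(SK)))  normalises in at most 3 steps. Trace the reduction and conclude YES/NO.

Answer: NO — after 3 steps the term is K(K(KK(IS)))(K(IK(SK))), not yet normal

Derivation:
  start: SIK(KK(IS))(K(IK(SK)))
  step 1: I(KK(IS))(K(KK(IS)))(K(IK(SK)))
  step 2: KK(IS)(K(KK(IS)))(K(IK(SK)))
  step 3: K(K(KK(IS)))(K(IK(SK)))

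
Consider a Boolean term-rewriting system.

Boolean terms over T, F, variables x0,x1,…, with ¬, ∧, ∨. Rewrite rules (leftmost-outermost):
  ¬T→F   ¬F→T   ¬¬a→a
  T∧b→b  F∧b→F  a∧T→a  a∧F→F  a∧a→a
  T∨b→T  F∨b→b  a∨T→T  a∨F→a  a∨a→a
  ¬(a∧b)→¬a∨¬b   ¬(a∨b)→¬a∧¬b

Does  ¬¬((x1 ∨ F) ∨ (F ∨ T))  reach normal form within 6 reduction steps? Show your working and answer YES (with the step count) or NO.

  start: ¬¬((x1 ∨ F) ∨ (F ∨ T))
  [1] (x1 ∨ F) ∨ (F ∨ T)
  [2] x1 ∨ (F ∨ T)
  [3] x1 ∨ T
  [4] T

Answer: YES — reaches normal form T in 4 ≤ 6 steps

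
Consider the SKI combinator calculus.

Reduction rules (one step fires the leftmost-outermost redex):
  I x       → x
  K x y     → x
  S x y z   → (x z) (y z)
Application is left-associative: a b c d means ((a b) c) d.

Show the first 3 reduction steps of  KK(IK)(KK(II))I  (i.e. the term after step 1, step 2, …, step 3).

Answer: after 3 steps: K

Derivation:
  start: KK(IK)(KK(II))I
  step 1: K(KK(II))I
  step 2: KK(II)
  step 3: K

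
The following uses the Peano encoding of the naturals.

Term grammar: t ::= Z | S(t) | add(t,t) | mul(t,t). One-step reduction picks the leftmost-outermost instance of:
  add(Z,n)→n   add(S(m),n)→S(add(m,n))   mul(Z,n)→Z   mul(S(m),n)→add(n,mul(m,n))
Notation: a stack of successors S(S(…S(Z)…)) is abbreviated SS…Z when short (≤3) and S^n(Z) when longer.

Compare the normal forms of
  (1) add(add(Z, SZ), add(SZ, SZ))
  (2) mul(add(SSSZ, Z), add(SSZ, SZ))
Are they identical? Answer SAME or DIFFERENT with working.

Answer: DIFFERENT — A ⇓ SSSZ, B ⇓ S^9(Z)

Working:
Term A:
  start: add(add(Z, SZ), add(SZ, SZ))
  →1  add(SZ, add(SZ, SZ))
  →2  S(add(Z, add(SZ, SZ)))
  →3  S(add(SZ, SZ))
  →4  S(S(add(Z, SZ)))
  →5  SSSZ

Term B:
  start: mul(add(SSSZ, Z), add(SSZ, SZ))
  →1  mul(S(add(SSZ, Z)), add(SSZ, SZ))
  →2  add(add(SSZ, SZ), mul(add(SSZ, Z), add(SSZ, SZ)))
  →3  add(S(add(SZ, SZ)), mul(add(SSZ, Z), add(SSZ, SZ)))
  →4  S(add(add(SZ, SZ), mul(add(SSZ, Z), add(SSZ, SZ))))
  →5  S(add(S(add(Z, SZ)), mul(add(SSZ, Z), add(SSZ, SZ))))
  →6  S(S(add(add(Z, SZ), mul(add(SSZ, Z), add(SSZ, SZ)))))
  →7  S(S(add(SZ, mul(add(SSZ, Z), add(SSZ, SZ)))))
  →8  S(S(S(add(Z, mul(add(SSZ, Z), add(SSZ, SZ))))))
  →9  S(S(S(mul(add(SSZ, Z), add(SSZ, SZ)))))
  →10  S(S(S(mul(S(add(SZ, Z)), add(SSZ, SZ)))))
  →11  S(S(S(add(add(SSZ, SZ), mul(add(SZ, Z), add(SSZ, SZ))))))
  →12  S(S(S(add(S(add(SZ, SZ)), mul(add(SZ, Z), add(SSZ, SZ))))))
  →13  S(S(S(S(add(add(SZ, SZ), mul(add(SZ, Z), add(SSZ, SZ)))))))
  →14  S(S(S(S(add(S(add(Z, SZ)), mul(add(SZ, Z), add(SSZ, SZ)))))))
  →15  S(S(S(S(S(add(add(Z, SZ), mul(add(SZ, Z), add(SSZ, SZ))))))))
  →16  S(S(S(S(S(add(SZ, mul(add(SZ, Z), add(SSZ, SZ))))))))
  →17  S(S(S(S(S(S(add(Z, mul(add(SZ, Z), add(SSZ, SZ)))))))))
  →18  S(S(S(S(S(S(mul(add(SZ, Z), add(SSZ, SZ))))))))
  →19  S(S(S(S(S(S(mul(S(add(Z, Z)), add(SSZ, SZ))))))))
  →20  S(S(S(S(S(S(add(add(SSZ, SZ), mul(add(Z, Z), add(SSZ, SZ)))))))))
  →21  S(S(S(S(S(S(add(S(add(SZ, SZ)), mul(add(Z, Z), add(SSZ, SZ)))))))))
  →22  S(S(S(S(S(S(S(add(add(SZ, SZ), mul(add(Z, Z), add(SSZ, SZ))))))))))
  →23  S(S(S(S(S(S(S(add(S(add(Z, SZ)), mul(add(Z, Z), add(SSZ, SZ))))))))))
  →24  S(S(S(S(S(S(S(S(add(add(Z, SZ), mul(add(Z, Z), add(SSZ, SZ)))))))))))
  →25  S(S(S(S(S(S(S(S(add(SZ, mul(add(Z, Z), add(SSZ, SZ)))))))))))
  →26  S(S(S(S(S(S(S(S(S(add(Z, mul(add(Z, Z), add(SSZ, SZ))))))))))))
  →27  S(S(S(S(S(S(S(S(S(mul(add(Z, Z), add(SSZ, SZ)))))))))))
  →28  S(S(S(S(S(S(S(S(S(mul(Z, add(SSZ, SZ)))))))))))
  →29  S^9(Z)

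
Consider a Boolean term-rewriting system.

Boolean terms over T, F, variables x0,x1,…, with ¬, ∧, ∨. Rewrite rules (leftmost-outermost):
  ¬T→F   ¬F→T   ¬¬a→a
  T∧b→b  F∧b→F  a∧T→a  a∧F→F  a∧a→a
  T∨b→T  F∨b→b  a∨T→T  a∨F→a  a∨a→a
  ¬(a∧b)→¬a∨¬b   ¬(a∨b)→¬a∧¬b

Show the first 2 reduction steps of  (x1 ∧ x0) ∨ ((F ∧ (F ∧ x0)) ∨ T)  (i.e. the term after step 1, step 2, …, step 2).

  start: (x1 ∧ x0) ∨ ((F ∧ (F ∧ x0)) ∨ T)
  step 1: (x1 ∧ x0) ∨ T
  step 2: T

Answer: after 2 steps: T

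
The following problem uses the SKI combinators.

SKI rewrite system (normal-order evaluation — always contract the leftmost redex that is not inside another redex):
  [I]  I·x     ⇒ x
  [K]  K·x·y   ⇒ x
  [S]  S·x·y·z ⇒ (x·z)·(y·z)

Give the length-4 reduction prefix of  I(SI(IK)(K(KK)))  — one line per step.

Answer: after 4 steps: KK

Derivation:
  start: I(SI(IK)(K(KK)))
  step 1: SI(IK)(K(KK))
  step 2: I(K(KK))(IK(K(KK)))
  step 3: K(KK)(IK(K(KK)))
  step 4: KK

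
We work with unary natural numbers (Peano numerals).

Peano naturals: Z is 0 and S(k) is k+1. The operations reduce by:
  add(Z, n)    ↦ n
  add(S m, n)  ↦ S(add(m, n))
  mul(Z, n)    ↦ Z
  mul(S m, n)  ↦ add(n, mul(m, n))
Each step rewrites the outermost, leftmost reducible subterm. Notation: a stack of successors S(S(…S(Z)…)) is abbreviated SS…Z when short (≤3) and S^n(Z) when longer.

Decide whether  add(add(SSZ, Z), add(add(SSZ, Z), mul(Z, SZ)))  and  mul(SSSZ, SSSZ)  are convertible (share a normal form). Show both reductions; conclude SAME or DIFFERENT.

Answer: DIFFERENT — A ⇓ S^4(Z), B ⇓ S^9(Z)

Reduction:
Term A:
  start: add(add(SSZ, Z), add(add(SSZ, Z), mul(Z, SZ)))
  [1] add(S(add(SZ, Z)), add(add(SSZ, Z), mul(Z, SZ)))
  [2] S(add(add(SZ, Z), add(add(SSZ, Z), mul(Z, SZ))))
  [3] S(add(S(add(Z, Z)), add(add(SSZ, Z), mul(Z, SZ))))
  [4] S(S(add(add(Z, Z), add(add(SSZ, Z), mul(Z, SZ)))))
  [5] S(S(add(Z, add(add(SSZ, Z), mul(Z, SZ)))))
  [6] S(S(add(add(SSZ, Z), mul(Z, SZ))))
  [7] S(S(add(S(add(SZ, Z)), mul(Z, SZ))))
  [8] S(S(S(add(add(SZ, Z), mul(Z, SZ)))))
  [9] S(S(S(add(S(add(Z, Z)), mul(Z, SZ)))))
  [10] S(S(S(S(add(add(Z, Z), mul(Z, SZ))))))
  [11] S(S(S(S(add(Z, mul(Z, SZ))))))
  [12] S(S(S(S(mul(Z, SZ)))))
  [13] S^4(Z)

Term B:
  start: mul(SSSZ, SSSZ)
  [1] add(SSSZ, mul(SSZ, SSSZ))
  [2] S(add(SSZ, mul(SSZ, SSSZ)))
  [3] S(S(add(SZ, mul(SSZ, SSSZ))))
  [4] S(S(S(add(Z, mul(SSZ, SSSZ)))))
  [5] S(S(S(mul(SSZ, SSSZ))))
  [6] S(S(S(add(SSSZ, mul(SZ, SSSZ)))))
  [7] S(S(S(S(add(SSZ, mul(SZ, SSSZ))))))
  [8] S(S(S(S(S(add(SZ, mul(SZ, SSSZ)))))))
  [9] S(S(S(S(S(S(add(Z, mul(SZ, SSSZ))))))))
  [10] S(S(S(S(S(S(mul(SZ, SSSZ)))))))
  [11] S(S(S(S(S(S(add(SSSZ, mul(Z, SSSZ))))))))
  [12] S(S(S(S(S(S(S(add(SSZ, mul(Z, SSSZ)))))))))
  [13] S(S(S(S(S(S(S(S(add(SZ, mul(Z, SSSZ))))))))))
  [14] S(S(S(S(S(S(S(S(S(add(Z, mul(Z, SSSZ)))))))))))
  [15] S(S(S(S(S(S(S(S(S(mul(Z, SSSZ))))))))))
  [16] S^9(Z)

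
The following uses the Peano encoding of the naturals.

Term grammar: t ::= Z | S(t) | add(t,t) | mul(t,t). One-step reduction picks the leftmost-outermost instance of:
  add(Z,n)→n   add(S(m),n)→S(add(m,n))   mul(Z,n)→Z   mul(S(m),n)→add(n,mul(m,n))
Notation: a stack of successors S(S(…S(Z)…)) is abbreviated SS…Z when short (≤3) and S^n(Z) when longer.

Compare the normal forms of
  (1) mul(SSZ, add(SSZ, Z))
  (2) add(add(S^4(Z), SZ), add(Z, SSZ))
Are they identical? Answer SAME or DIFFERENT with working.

Term A:
  start: mul(SSZ, add(SSZ, Z))
  [1] add(add(SSZ, Z), mul(SZ, add(SSZ, Z)))
  [2] add(S(add(SZ, Z)), mul(SZ, add(SSZ, Z)))
  [3] S(add(add(SZ, Z), mul(SZ, add(SSZ, Z))))
  [4] S(add(S(add(Z, Z)), mul(SZ, add(SSZ, Z))))
  [5] S(S(add(add(Z, Z), mul(SZ, add(SSZ, Z)))))
  [6] S(S(add(Z, mul(SZ, add(SSZ, Z)))))
  [7] S(S(mul(SZ, add(SSZ, Z))))
  [8] S(S(add(add(SSZ, Z), mul(Z, add(SSZ, Z)))))
  [9] S(S(add(S(add(SZ, Z)), mul(Z, add(SSZ, Z)))))
  [10] S(S(S(add(add(SZ, Z), mul(Z, add(SSZ, Z))))))
  [11] S(S(S(add(S(add(Z, Z)), mul(Z, add(SSZ, Z))))))
  [12] S(S(S(S(add(add(Z, Z), mul(Z, add(SSZ, Z)))))))
  [13] S(S(S(S(add(Z, mul(Z, add(SSZ, Z)))))))
  [14] S(S(S(S(mul(Z, add(SSZ, Z))))))
  [15] S^4(Z)

Term B:
  start: add(add(S^4(Z), SZ), add(Z, SSZ))
  [1] add(S(add(SSSZ, SZ)), add(Z, SSZ))
  [2] S(add(add(SSSZ, SZ), add(Z, SSZ)))
  [3] S(add(S(add(SSZ, SZ)), add(Z, SSZ)))
  [4] S(S(add(add(SSZ, SZ), add(Z, SSZ))))
  [5] S(S(add(S(add(SZ, SZ)), add(Z, SSZ))))
  [6] S(S(S(add(add(SZ, SZ), add(Z, SSZ)))))
  [7] S(S(S(add(S(add(Z, SZ)), add(Z, SSZ)))))
  [8] S(S(S(S(add(add(Z, SZ), add(Z, SSZ))))))
  [9] S(S(S(S(add(SZ, add(Z, SSZ))))))
  [10] S(S(S(S(S(add(Z, add(Z, SSZ)))))))
  [11] S(S(S(S(S(add(Z, SSZ))))))
  [12] S^7(Z)

Answer: DIFFERENT — A ⇓ S^4(Z), B ⇓ S^7(Z)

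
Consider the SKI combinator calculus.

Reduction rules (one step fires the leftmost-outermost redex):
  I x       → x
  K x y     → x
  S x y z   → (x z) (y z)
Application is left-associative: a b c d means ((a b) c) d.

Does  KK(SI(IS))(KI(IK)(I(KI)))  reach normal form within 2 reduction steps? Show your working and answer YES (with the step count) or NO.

  start: KK(SI(IS))(KI(IK)(I(KI)))
  →1  K(KI(IK)(I(KI)))
  →2  K(I(I(KI)))

Answer: NO — after 2 steps the term is K(I(I(KI))), not yet normal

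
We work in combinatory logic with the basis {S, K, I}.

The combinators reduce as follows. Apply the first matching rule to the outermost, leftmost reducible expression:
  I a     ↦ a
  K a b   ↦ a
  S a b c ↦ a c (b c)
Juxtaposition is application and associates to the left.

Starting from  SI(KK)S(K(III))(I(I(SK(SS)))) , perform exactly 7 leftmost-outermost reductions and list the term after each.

Answer: after 7 steps: SK(SS)

Reduction:
  start: SI(KK)S(K(III))(I(I(SK(SS))))
  step 1: IS(KKS)(K(III))(I(I(SK(SS))))
  step 2: S(KKS)(K(III))(I(I(SK(SS))))
  step 3: KKS(I(I(SK(SS))))(K(III)(I(I(SK(SS)))))
  step 4: K(I(I(SK(SS))))(K(III)(I(I(SK(SS)))))
  step 5: I(I(SK(SS)))
  step 6: I(SK(SS))
  step 7: SK(SS)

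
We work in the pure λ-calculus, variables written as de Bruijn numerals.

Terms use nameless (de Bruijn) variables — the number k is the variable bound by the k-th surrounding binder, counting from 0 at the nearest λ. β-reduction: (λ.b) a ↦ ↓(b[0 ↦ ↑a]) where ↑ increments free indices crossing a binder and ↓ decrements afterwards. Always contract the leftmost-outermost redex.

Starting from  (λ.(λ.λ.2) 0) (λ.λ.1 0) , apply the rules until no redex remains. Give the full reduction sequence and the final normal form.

  start: (λ.(λ.λ.2) 0) (λ.λ.1 0)
  →1  (λ.λ.λ.λ.1 0) (λ.λ.1 0)
  →2  λ.λ.λ.1 0

Answer: normal form = λ.λ.λ.1 0  (in 2 steps)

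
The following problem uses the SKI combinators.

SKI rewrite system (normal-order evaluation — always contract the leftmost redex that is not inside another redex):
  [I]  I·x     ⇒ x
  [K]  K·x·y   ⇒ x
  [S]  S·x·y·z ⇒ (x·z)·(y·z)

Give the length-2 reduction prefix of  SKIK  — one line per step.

Answer: after 2 steps: K

Derivation:
  start: SKIK
  →1  KK(IK)
  →2  K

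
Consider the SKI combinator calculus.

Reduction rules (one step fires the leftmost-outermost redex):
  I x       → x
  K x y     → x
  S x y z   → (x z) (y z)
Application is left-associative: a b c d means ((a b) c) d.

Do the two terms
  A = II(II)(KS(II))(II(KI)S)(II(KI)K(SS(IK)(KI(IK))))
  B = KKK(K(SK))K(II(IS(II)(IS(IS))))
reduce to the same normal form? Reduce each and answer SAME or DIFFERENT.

Answer: DIFFERENT — A ⇓ SI(SI(KI)), B ⇓ SK

Derivation:
Term A:
  start: II(II)(KS(II))(II(KI)S)(II(KI)K(SS(IK)(KI(IK))))
  step 1: I(II)(KS(II))(II(KI)S)(II(KI)K(SS(IK)(KI(IK))))
  step 2: II(KS(II))(II(KI)S)(II(KI)K(SS(IK)(KI(IK))))
  step 3: I(KS(II))(II(KI)S)(II(KI)K(SS(IK)(KI(IK))))
  step 4: KS(II)(II(KI)S)(II(KI)K(SS(IK)(KI(IK))))
  step 5: S(II(KI)S)(II(KI)K(SS(IK)(KI(IK))))
  step 6: S(I(KI)S)(II(KI)K(SS(IK)(KI(IK))))
  step 7: S(KIS)(II(KI)K(SS(IK)(KI(IK))))
  step 8: SI(II(KI)K(SS(IK)(KI(IK))))
  step 9: SI(I(KI)K(SS(IK)(KI(IK))))
  step 10: SI(KIK(SS(IK)(KI(IK))))
  step 11: SI(I(SS(IK)(KI(IK))))
  step 12: SI(SS(IK)(KI(IK)))
  step 13: SI(S(KI(IK))(IK(KI(IK))))
  step 14: SI(SI(IK(KI(IK))))
  step 15: SI(SI(K(KI(IK))))
  step 16: SI(SI(KI))

Term B:
  start: KKK(K(SK))K(II(IS(II)(IS(IS))))
  step 1: K(K(SK))K(II(IS(II)(IS(IS))))
  step 2: K(SK)(II(IS(II)(IS(IS))))
  step 3: SK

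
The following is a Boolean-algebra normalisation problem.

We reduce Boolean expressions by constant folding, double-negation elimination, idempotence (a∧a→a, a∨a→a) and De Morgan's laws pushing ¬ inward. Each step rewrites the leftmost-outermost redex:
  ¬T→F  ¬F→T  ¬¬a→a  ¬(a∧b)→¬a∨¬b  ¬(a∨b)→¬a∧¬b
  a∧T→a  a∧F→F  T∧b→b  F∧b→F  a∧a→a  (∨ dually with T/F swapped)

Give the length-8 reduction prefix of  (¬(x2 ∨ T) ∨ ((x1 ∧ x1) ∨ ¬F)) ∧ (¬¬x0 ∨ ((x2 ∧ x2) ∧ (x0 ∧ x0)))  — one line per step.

Answer: after 8 steps: ¬¬x0 ∨ ((x2 ∧ x2) ∧ (x0 ∧ x0))

Reduction:
  start: (¬(x2 ∨ T) ∨ ((x1 ∧ x1) ∨ ¬F)) ∧ (¬¬x0 ∨ ((x2 ∧ x2) ∧ (x0 ∧ x0)))
  →1  ((¬x2 ∧ ¬T) ∨ ((x1 ∧ x1) ∨ ¬F)) ∧ (¬¬x0 ∨ ((x2 ∧ x2) ∧ (x0 ∧ x0)))
  →2  ((¬x2 ∧ F) ∨ ((x1 ∧ x1) ∨ ¬F)) ∧ (¬¬x0 ∨ ((x2 ∧ x2) ∧ (x0 ∧ x0)))
  →3  (F ∨ ((x1 ∧ x1) ∨ ¬F)) ∧ (¬¬x0 ∨ ((x2 ∧ x2) ∧ (x0 ∧ x0)))
  →4  ((x1 ∧ x1) ∨ ¬F) ∧ (¬¬x0 ∨ ((x2 ∧ x2) ∧ (x0 ∧ x0)))
  →5  (x1 ∨ ¬F) ∧ (¬¬x0 ∨ ((x2 ∧ x2) ∧ (x0 ∧ x0)))
  →6  (x1 ∨ T) ∧ (¬¬x0 ∨ ((x2 ∧ x2) ∧ (x0 ∧ x0)))
  →7  T ∧ (¬¬x0 ∨ ((x2 ∧ x2) ∧ (x0 ∧ x0)))
  →8  ¬¬x0 ∨ ((x2 ∧ x2) ∧ (x0 ∧ x0))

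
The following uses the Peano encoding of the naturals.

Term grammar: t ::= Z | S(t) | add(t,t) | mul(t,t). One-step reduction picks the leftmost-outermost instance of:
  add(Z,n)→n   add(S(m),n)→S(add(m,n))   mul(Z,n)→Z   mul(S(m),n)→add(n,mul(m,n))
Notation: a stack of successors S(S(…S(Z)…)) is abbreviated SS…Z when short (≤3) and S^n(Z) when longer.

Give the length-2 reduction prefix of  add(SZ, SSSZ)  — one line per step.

  start: add(SZ, SSSZ)
  [1] S(add(Z, SSSZ))
  [2] S^4(Z)

Answer: after 2 steps: S^4(Z)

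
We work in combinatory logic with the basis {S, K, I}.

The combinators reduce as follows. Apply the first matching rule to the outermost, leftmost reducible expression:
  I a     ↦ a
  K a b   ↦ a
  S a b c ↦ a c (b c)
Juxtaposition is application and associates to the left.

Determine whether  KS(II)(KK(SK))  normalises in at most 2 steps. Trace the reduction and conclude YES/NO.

Answer: YES — reaches normal form SK in 2 ≤ 2 steps

Derivation:
  start: KS(II)(KK(SK))
  [1] S(KK(SK))
  [2] SK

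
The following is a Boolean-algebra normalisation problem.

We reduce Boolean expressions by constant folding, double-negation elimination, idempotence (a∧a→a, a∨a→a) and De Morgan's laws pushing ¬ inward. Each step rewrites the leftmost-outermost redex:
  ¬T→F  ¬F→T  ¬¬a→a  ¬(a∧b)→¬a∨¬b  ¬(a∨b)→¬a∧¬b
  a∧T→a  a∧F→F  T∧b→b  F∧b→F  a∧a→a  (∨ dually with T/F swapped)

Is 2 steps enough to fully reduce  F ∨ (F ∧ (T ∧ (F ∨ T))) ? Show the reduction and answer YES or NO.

  start: F ∨ (F ∧ (T ∧ (F ∨ T)))
  step 1: F ∧ (T ∧ (F ∨ T))
  step 2: F

Answer: YES — reaches normal form F in 2 ≤ 2 steps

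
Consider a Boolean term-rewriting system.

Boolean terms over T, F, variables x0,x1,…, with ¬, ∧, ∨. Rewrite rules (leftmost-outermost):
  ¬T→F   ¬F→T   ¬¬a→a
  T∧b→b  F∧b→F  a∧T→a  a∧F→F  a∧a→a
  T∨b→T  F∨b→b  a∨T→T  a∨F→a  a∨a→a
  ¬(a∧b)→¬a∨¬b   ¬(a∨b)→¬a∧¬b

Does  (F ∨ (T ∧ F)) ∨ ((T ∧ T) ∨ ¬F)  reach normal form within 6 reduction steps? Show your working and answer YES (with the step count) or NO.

  start: (F ∨ (T ∧ F)) ∨ ((T ∧ T) ∨ ¬F)
  →1  (T ∧ F) ∨ ((T ∧ T) ∨ ¬F)
  →2  F ∨ ((T ∧ T) ∨ ¬F)
  →3  (T ∧ T) ∨ ¬F
  →4  T ∨ ¬F
  →5  T

Answer: YES — reaches normal form T in 5 ≤ 6 steps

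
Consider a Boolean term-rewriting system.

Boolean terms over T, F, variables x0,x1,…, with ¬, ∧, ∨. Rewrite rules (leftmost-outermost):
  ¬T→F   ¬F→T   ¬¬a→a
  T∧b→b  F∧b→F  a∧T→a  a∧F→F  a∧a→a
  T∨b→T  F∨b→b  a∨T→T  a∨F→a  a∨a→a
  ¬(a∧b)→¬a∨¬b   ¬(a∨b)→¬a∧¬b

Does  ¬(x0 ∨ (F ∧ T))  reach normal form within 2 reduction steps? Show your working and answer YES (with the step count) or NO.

  start: ¬(x0 ∨ (F ∧ T))
  →1  ¬x0 ∧ ¬(F ∧ T)
  →2  ¬x0 ∧ (¬F ∨ ¬T)

Answer: NO — after 2 steps the term is ¬x0 ∧ (¬F ∨ ¬T), not yet normal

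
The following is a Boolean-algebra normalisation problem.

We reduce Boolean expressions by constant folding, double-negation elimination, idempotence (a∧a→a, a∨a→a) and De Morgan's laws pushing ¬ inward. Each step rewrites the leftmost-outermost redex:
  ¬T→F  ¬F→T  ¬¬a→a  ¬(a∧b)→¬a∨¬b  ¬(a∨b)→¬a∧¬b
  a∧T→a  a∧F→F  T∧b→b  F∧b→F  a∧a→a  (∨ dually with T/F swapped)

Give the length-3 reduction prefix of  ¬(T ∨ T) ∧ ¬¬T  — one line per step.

Answer: after 3 steps: F ∧ ¬¬T

Derivation:
  start: ¬(T ∨ T) ∧ ¬¬T
  →1  (¬T ∧ ¬T) ∧ ¬¬T
  →2  ¬T ∧ ¬¬T
  →3  F ∧ ¬¬T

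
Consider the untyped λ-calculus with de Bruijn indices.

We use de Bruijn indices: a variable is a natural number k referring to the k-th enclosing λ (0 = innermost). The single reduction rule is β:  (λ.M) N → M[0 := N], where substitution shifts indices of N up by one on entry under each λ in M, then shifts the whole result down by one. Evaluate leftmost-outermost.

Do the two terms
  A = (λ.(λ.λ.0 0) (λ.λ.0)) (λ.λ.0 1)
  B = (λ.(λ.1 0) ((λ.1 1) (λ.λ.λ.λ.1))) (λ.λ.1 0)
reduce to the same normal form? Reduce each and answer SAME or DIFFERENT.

Answer: DIFFERENT — A ⇓ λ.0 0, B ⇓ λ.λ.1 0

Working:
Term A:
  start: (λ.(λ.λ.0 0) (λ.λ.0)) (λ.λ.0 1)
  step 1: (λ.λ.0 0) (λ.λ.0)
  step 2: λ.0 0

Term B:
  start: (λ.(λ.1 0) ((λ.1 1) (λ.λ.λ.λ.1))) (λ.λ.1 0)
  step 1: (λ.(λ.λ.1 0) 0) ((λ.(λ.λ.1 0) (λ.λ.1 0)) (λ.λ.λ.λ.1))
  step 2: (λ.λ.1 0) ((λ.(λ.λ.1 0) (λ.λ.1 0)) (λ.λ.λ.λ.1))
  step 3: λ.(λ.(λ.λ.1 0) (λ.λ.1 0)) (λ.λ.λ.λ.1) 0
  step 4: λ.(λ.λ.1 0) (λ.λ.1 0) 0
  step 5: λ.(λ.(λ.λ.1 0) 0) 0
  step 6: λ.(λ.λ.1 0) 0
  step 7: λ.λ.1 0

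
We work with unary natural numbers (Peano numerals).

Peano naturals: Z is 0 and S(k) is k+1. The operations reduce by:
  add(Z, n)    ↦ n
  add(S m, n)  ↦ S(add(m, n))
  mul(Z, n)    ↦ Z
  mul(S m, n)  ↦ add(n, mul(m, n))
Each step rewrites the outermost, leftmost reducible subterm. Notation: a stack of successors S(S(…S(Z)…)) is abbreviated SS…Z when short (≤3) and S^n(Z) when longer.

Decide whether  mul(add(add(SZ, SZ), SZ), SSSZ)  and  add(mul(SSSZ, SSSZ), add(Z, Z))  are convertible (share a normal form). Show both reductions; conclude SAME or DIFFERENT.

Answer: SAME — A ⇓ S^9(Z), B ⇓ S^9(Z)

Derivation:
Term A:
  start: mul(add(add(SZ, SZ), SZ), SSSZ)
  [1] mul(add(S(add(Z, SZ)), SZ), SSSZ)
  [2] mul(S(add(add(Z, SZ), SZ)), SSSZ)
  [3] add(SSSZ, mul(add(add(Z, SZ), SZ), SSSZ))
  [4] S(add(SSZ, mul(add(add(Z, SZ), SZ), SSSZ)))
  [5] S(S(add(SZ, mul(add(add(Z, SZ), SZ), SSSZ))))
  [6] S(S(S(add(Z, mul(add(add(Z, SZ), SZ), SSSZ)))))
  [7] S(S(S(mul(add(add(Z, SZ), SZ), SSSZ))))
  [8] S(S(S(mul(add(SZ, SZ), SSSZ))))
  [9] S(S(S(mul(S(add(Z, SZ)), SSSZ))))
  [10] S(S(S(add(SSSZ, mul(add(Z, SZ), SSSZ)))))
  [11] S(S(S(S(add(SSZ, mul(add(Z, SZ), SSSZ))))))
  [12] S(S(S(S(S(add(SZ, mul(add(Z, SZ), SSSZ)))))))
  [13] S(S(S(S(S(S(add(Z, mul(add(Z, SZ), SSSZ))))))))
  [14] S(S(S(S(S(S(mul(add(Z, SZ), SSSZ)))))))
  [15] S(S(S(S(S(S(mul(SZ, SSSZ)))))))
  [16] S(S(S(S(S(S(add(SSSZ, mul(Z, SSSZ))))))))
  [17] S(S(S(S(S(S(S(add(SSZ, mul(Z, SSSZ)))))))))
  [18] S(S(S(S(S(S(S(S(add(SZ, mul(Z, SSSZ))))))))))
  [19] S(S(S(S(S(S(S(S(S(add(Z, mul(Z, SSSZ)))))))))))
  [20] S(S(S(S(S(S(S(S(S(mul(Z, SSSZ))))))))))
  [21] S^9(Z)

Term B:
  start: add(mul(SSSZ, SSSZ), add(Z, Z))
  [1] add(add(SSSZ, mul(SSZ, SSSZ)), add(Z, Z))
  [2] add(S(add(SSZ, mul(SSZ, SSSZ))), add(Z, Z))
  [3] S(add(add(SSZ, mul(SSZ, SSSZ)), add(Z, Z)))
  [4] S(add(S(add(SZ, mul(SSZ, SSSZ))), add(Z, Z)))
  [5] S(S(add(add(SZ, mul(SSZ, SSSZ)), add(Z, Z))))
  [6] S(S(add(S(add(Z, mul(SSZ, SSSZ))), add(Z, Z))))
  [7] S(S(S(add(add(Z, mul(SSZ, SSSZ)), add(Z, Z)))))
  [8] S(S(S(add(mul(SSZ, SSSZ), add(Z, Z)))))
  [9] S(S(S(add(add(SSSZ, mul(SZ, SSSZ)), add(Z, Z)))))
  [10] S(S(S(add(S(add(SSZ, mul(SZ, SSSZ))), add(Z, Z)))))
  [11] S(S(S(S(add(add(SSZ, mul(SZ, SSSZ)), add(Z, Z))))))
  [12] S(S(S(S(add(S(add(SZ, mul(SZ, SSSZ))), add(Z, Z))))))
  [13] S(S(S(S(S(add(add(SZ, mul(SZ, SSSZ)), add(Z, Z)))))))
  [14] S(S(S(S(S(add(S(add(Z, mul(SZ, SSSZ))), add(Z, Z)))))))
  [15] S(S(S(S(S(S(add(add(Z, mul(SZ, SSSZ)), add(Z, Z))))))))
  [16] S(S(S(S(S(S(add(mul(SZ, SSSZ), add(Z, Z))))))))
  [17] S(S(S(S(S(S(add(add(SSSZ, mul(Z, SSSZ)), add(Z, Z))))))))
  [18] S(S(S(S(S(S(add(S(add(SSZ, mul(Z, SSSZ))), add(Z, Z))))))))
  [19] S(S(S(S(S(S(S(add(add(SSZ, mul(Z, SSSZ)), add(Z, Z)))))))))
  [20] S(S(S(S(S(S(S(add(S(add(SZ, mul(Z, SSSZ))), add(Z, Z)))))))))
  [21] S(S(S(S(S(S(S(S(add(add(SZ, mul(Z, SSSZ)), add(Z, Z))))))))))
  [22] S(S(S(S(S(S(S(S(add(S(add(Z, mul(Z, SSSZ))), add(Z, Z))))))))))
  [23] S(S(S(S(S(S(S(S(S(add(add(Z, mul(Z, SSSZ)), add(Z, Z)))))))))))
  [24] S(S(S(S(S(S(S(S(S(add(mul(Z, SSSZ), add(Z, Z)))))))))))
  [25] S(S(S(S(S(S(S(S(S(add(Z, add(Z, Z)))))))))))
  [26] S(S(S(S(S(S(S(S(S(add(Z, Z))))))))))
  [27] S^9(Z)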